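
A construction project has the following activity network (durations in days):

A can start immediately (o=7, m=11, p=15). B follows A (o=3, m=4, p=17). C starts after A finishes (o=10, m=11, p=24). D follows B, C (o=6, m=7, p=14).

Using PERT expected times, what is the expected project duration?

te_A = (7 + 4·11 + 15)/6 = 66/6 = 11
te_B = (3 + 4·4 + 17)/6 = 36/6 = 6
te_C = (10 + 4·11 + 24)/6 = 78/6 = 13
te_D = (6 + 4·7 + 14)/6 = 48/6 = 8

Forward pass:
ES_A = 0; EF_A = 11
ES_B = 11; EF_B = 11+6 = 17
ES_C = 11; EF_C = 11+13 = 24
ES_D = max(EF_B=17, EF_C=24) = 24; EF_D = 24+8 = 32
Expected project duration μ = 32 days. Critical path: A → C → D.

32 days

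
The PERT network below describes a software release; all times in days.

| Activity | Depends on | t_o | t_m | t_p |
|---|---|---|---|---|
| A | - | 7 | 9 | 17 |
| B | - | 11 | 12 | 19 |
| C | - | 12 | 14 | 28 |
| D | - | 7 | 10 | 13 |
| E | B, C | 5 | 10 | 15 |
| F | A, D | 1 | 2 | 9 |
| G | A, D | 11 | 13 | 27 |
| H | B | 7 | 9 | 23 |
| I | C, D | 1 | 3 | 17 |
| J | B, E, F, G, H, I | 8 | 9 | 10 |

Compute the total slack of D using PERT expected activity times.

1 days

te_A = (7 + 4·9 + 17)/6 = 60/6 = 10
te_B = (11 + 4·12 + 19)/6 = 78/6 = 13
te_C = (12 + 4·14 + 28)/6 = 96/6 = 16
te_D = (7 + 4·10 + 13)/6 = 60/6 = 10
te_E = (5 + 4·10 + 15)/6 = 60/6 = 10
te_F = (1 + 4·2 + 9)/6 = 18/6 = 3
te_G = (11 + 4·13 + 27)/6 = 90/6 = 15
te_H = (7 + 4·9 + 23)/6 = 66/6 = 11
te_I = (1 + 4·3 + 17)/6 = 30/6 = 5
te_J = (8 + 4·9 + 10)/6 = 54/6 = 9

Forward pass:
ES_A = 0; EF_A = 10
ES_B = 0; EF_B = 13
ES_C = 0; EF_C = 16
ES_D = 0; EF_D = 10
ES_E = max(EF_B=13, EF_C=16) = 16; EF_E = 16+10 = 26
ES_F = max(EF_A=10, EF_D=10) = 10; EF_F = 10+3 = 13
ES_G = max(EF_A=10, EF_D=10) = 10; EF_G = 10+15 = 25
ES_H = 13; EF_H = 13+11 = 24
ES_I = max(EF_C=16, EF_D=10) = 16; EF_I = 16+5 = 21
ES_J = max(EF_B=13, EF_E=26, EF_F=13, EF_G=25, EF_H=24, EF_I=21) = 26; EF_J = 26+9 = 35
Expected project duration μ = 35 days. Critical path: C → E → J.

Backward pass:
LF_J = 35; LS_J = 35−9 = 26
LF_I = LS_J = 26; LS_I = 26−5 = 21
LF_H = LS_J = 26; LS_H = 26−11 = 15
LF_G = LS_J = 26; LS_G = 26−15 = 11
LF_F = LS_J = 26; LS_F = 26−3 = 23
LF_E = LS_J = 26; LS_E = 26−10 = 16
LF_D = min(LS_F=23, LS_G=11, LS_I=21) = 11; LS_D = 11−10 = 1
LF_C = min(LS_E=16, LS_I=21) = 16; LS_C = 16−16 = 0
LF_B = min(LS_E=16, LS_H=15, LS_J=26) = 15; LS_B = 15−13 = 2
LF_A = min(LS_F=23, LS_G=11) = 11; LS_A = 11−10 = 1
Slack_D = LS_D − ES_D = 1 − 0 = 1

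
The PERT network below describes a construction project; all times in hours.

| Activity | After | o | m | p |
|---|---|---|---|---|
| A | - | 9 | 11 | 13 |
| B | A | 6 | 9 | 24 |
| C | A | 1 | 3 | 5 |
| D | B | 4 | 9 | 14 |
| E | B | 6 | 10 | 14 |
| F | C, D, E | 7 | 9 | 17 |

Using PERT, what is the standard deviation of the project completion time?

te_A = (9 + 4·11 + 13)/6 = 66/6 = 11; σ²_A = ((13−9)/6)² = 0.444
te_B = (6 + 4·9 + 24)/6 = 66/6 = 11; σ²_B = ((24−6)/6)² = 9.000
te_C = (1 + 4·3 + 5)/6 = 18/6 = 3; σ²_C = ((5−1)/6)² = 0.444
te_D = (4 + 4·9 + 14)/6 = 54/6 = 9; σ²_D = ((14−4)/6)² = 2.778
te_E = (6 + 4·10 + 14)/6 = 60/6 = 10; σ²_E = ((14−6)/6)² = 1.778
te_F = (7 + 4·9 + 17)/6 = 60/6 = 10; σ²_F = ((17−7)/6)² = 2.778

Forward pass:
ES_A = 0; EF_A = 11
ES_B = 11; EF_B = 11+11 = 22
ES_C = 11; EF_C = 11+3 = 14
ES_D = 22; EF_D = 22+9 = 31
ES_E = 22; EF_E = 22+10 = 32
ES_F = max(EF_C=14, EF_D=31, EF_E=32) = 32; EF_F = 32+10 = 42
Expected project duration μ = 42 hours. Critical path: A → B → E → F.

Variance along critical path = 0.444 + 9.000 + 1.778 + 2.778 = 14.000
σ = √14.000 = 3.742 hours

3.74 hours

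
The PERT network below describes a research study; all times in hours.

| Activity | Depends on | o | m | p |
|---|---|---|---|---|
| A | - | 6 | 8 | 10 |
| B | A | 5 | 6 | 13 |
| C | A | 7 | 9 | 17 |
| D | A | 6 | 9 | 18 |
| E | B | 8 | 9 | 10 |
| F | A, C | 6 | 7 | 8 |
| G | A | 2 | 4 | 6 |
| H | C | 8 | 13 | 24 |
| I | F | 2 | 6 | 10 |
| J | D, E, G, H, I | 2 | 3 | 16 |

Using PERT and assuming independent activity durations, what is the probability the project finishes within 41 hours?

te_A = (6 + 4·8 + 10)/6 = 48/6 = 8; σ²_A = ((10−6)/6)² = 0.444
te_B = (5 + 4·6 + 13)/6 = 42/6 = 7; σ²_B = ((13−5)/6)² = 1.778
te_C = (7 + 4·9 + 17)/6 = 60/6 = 10; σ²_C = ((17−7)/6)² = 2.778
te_D = (6 + 4·9 + 18)/6 = 60/6 = 10; σ²_D = ((18−6)/6)² = 4.000
te_E = (8 + 4·9 + 10)/6 = 54/6 = 9; σ²_E = ((10−8)/6)² = 0.111
te_F = (6 + 4·7 + 8)/6 = 42/6 = 7; σ²_F = ((8−6)/6)² = 0.111
te_G = (2 + 4·4 + 6)/6 = 24/6 = 4; σ²_G = ((6−2)/6)² = 0.444
te_H = (8 + 4·13 + 24)/6 = 84/6 = 14; σ²_H = ((24−8)/6)² = 7.111
te_I = (2 + 4·6 + 10)/6 = 36/6 = 6; σ²_I = ((10−2)/6)² = 1.778
te_J = (2 + 4·3 + 16)/6 = 30/6 = 5; σ²_J = ((16−2)/6)² = 5.444

Forward pass:
ES_A = 0; EF_A = 8
ES_B = 8; EF_B = 8+7 = 15
ES_C = 8; EF_C = 8+10 = 18
ES_D = 8; EF_D = 8+10 = 18
ES_E = 15; EF_E = 15+9 = 24
ES_F = max(EF_A=8, EF_C=18) = 18; EF_F = 18+7 = 25
ES_G = 8; EF_G = 8+4 = 12
ES_H = 18; EF_H = 18+14 = 32
ES_I = 25; EF_I = 25+6 = 31
ES_J = max(EF_D=18, EF_E=24, EF_G=12, EF_H=32, EF_I=31) = 32; EF_J = 32+5 = 37
Expected project duration μ = 37 hours. Critical path: A → C → H → J.

Variance along critical path = 0.444 + 2.778 + 7.111 + 5.444 = 15.778; σ = √15.778 = 3.972 hours.
Z = (41 − 37) / 3.972 = 1.007
P(T ≤ 41) = Φ(1.007) ≈ 0.843

0.843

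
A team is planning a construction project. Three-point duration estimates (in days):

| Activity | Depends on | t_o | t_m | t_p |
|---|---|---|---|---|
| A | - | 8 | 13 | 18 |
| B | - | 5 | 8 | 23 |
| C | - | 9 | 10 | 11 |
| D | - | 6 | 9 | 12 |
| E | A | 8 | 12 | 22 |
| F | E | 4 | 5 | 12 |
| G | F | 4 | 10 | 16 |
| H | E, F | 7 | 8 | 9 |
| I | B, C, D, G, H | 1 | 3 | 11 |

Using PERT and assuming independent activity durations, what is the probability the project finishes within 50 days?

te_A = (8 + 4·13 + 18)/6 = 78/6 = 13; σ²_A = ((18−8)/6)² = 2.778
te_B = (5 + 4·8 + 23)/6 = 60/6 = 10; σ²_B = ((23−5)/6)² = 9.000
te_C = (9 + 4·10 + 11)/6 = 60/6 = 10; σ²_C = ((11−9)/6)² = 0.111
te_D = (6 + 4·9 + 12)/6 = 54/6 = 9; σ²_D = ((12−6)/6)² = 1.000
te_E = (8 + 4·12 + 22)/6 = 78/6 = 13; σ²_E = ((22−8)/6)² = 5.444
te_F = (4 + 4·5 + 12)/6 = 36/6 = 6; σ²_F = ((12−4)/6)² = 1.778
te_G = (4 + 4·10 + 16)/6 = 60/6 = 10; σ²_G = ((16−4)/6)² = 4.000
te_H = (7 + 4·8 + 9)/6 = 48/6 = 8; σ²_H = ((9−7)/6)² = 0.111
te_I = (1 + 4·3 + 11)/6 = 24/6 = 4; σ²_I = ((11−1)/6)² = 2.778

Forward pass:
ES_A = 0; EF_A = 13
ES_B = 0; EF_B = 10
ES_C = 0; EF_C = 10
ES_D = 0; EF_D = 9
ES_E = 13; EF_E = 13+13 = 26
ES_F = 26; EF_F = 26+6 = 32
ES_G = 32; EF_G = 32+10 = 42
ES_H = max(EF_E=26, EF_F=32) = 32; EF_H = 32+8 = 40
ES_I = max(EF_B=10, EF_C=10, EF_D=9, EF_G=42, EF_H=40) = 42; EF_I = 42+4 = 46
Expected project duration μ = 46 days. Critical path: A → E → F → G → I.

Variance along critical path = 2.778 + 5.444 + 1.778 + 4.000 + 2.778 = 16.778; σ = √16.778 = 4.096 days.
Z = (50 − 46) / 4.096 = 0.977
P(T ≤ 50) = Φ(0.977) ≈ 0.836

0.836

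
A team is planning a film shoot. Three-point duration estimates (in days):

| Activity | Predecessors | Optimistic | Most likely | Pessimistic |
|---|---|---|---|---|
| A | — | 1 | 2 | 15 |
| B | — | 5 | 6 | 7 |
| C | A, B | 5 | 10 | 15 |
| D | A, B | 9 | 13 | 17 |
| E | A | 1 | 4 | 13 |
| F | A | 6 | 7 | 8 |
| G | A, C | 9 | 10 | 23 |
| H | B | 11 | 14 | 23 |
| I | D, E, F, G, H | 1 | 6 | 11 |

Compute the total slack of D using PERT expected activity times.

9 days

te_A = (1 + 4·2 + 15)/6 = 24/6 = 4
te_B = (5 + 4·6 + 7)/6 = 36/6 = 6
te_C = (5 + 4·10 + 15)/6 = 60/6 = 10
te_D = (9 + 4·13 + 17)/6 = 78/6 = 13
te_E = (1 + 4·4 + 13)/6 = 30/6 = 5
te_F = (6 + 4·7 + 8)/6 = 42/6 = 7
te_G = (9 + 4·10 + 23)/6 = 72/6 = 12
te_H = (11 + 4·14 + 23)/6 = 90/6 = 15
te_I = (1 + 4·6 + 11)/6 = 36/6 = 6

Forward pass:
ES_A = 0; EF_A = 4
ES_B = 0; EF_B = 6
ES_C = max(EF_A=4, EF_B=6) = 6; EF_C = 6+10 = 16
ES_D = max(EF_A=4, EF_B=6) = 6; EF_D = 6+13 = 19
ES_E = 4; EF_E = 4+5 = 9
ES_F = 4; EF_F = 4+7 = 11
ES_G = max(EF_A=4, EF_C=16) = 16; EF_G = 16+12 = 28
ES_H = 6; EF_H = 6+15 = 21
ES_I = max(EF_D=19, EF_E=9, EF_F=11, EF_G=28, EF_H=21) = 28; EF_I = 28+6 = 34
Expected project duration μ = 34 days. Critical path: B → C → G → I.

Backward pass:
LF_I = 34; LS_I = 34−6 = 28
LF_H = LS_I = 28; LS_H = 28−15 = 13
LF_G = LS_I = 28; LS_G = 28−12 = 16
LF_F = LS_I = 28; LS_F = 28−7 = 21
LF_E = LS_I = 28; LS_E = 28−5 = 23
LF_D = LS_I = 28; LS_D = 28−13 = 15
LF_C = LS_G = 16; LS_C = 16−10 = 6
LF_B = min(LS_C=6, LS_D=15, LS_H=13) = 6; LS_B = 6−6 = 0
LF_A = min(LS_C=6, LS_D=15, LS_E=23, LS_F=21, LS_G=16) = 6; LS_A = 6−4 = 2
Slack_D = LS_D − ES_D = 15 − 6 = 9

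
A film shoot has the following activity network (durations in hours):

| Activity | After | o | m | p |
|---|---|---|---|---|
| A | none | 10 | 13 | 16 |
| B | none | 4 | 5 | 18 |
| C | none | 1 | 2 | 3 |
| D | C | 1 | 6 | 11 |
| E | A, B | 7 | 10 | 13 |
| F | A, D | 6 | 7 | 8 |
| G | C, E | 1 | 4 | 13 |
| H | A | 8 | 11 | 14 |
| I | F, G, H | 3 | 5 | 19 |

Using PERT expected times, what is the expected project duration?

35 hours

te_A = (10 + 4·13 + 16)/6 = 78/6 = 13
te_B = (4 + 4·5 + 18)/6 = 42/6 = 7
te_C = (1 + 4·2 + 3)/6 = 12/6 = 2
te_D = (1 + 4·6 + 11)/6 = 36/6 = 6
te_E = (7 + 4·10 + 13)/6 = 60/6 = 10
te_F = (6 + 4·7 + 8)/6 = 42/6 = 7
te_G = (1 + 4·4 + 13)/6 = 30/6 = 5
te_H = (8 + 4·11 + 14)/6 = 66/6 = 11
te_I = (3 + 4·5 + 19)/6 = 42/6 = 7

Forward pass:
ES_A = 0; EF_A = 13
ES_B = 0; EF_B = 7
ES_C = 0; EF_C = 2
ES_D = 2; EF_D = 2+6 = 8
ES_E = max(EF_A=13, EF_B=7) = 13; EF_E = 13+10 = 23
ES_F = max(EF_A=13, EF_D=8) = 13; EF_F = 13+7 = 20
ES_G = max(EF_C=2, EF_E=23) = 23; EF_G = 23+5 = 28
ES_H = 13; EF_H = 13+11 = 24
ES_I = max(EF_F=20, EF_G=28, EF_H=24) = 28; EF_I = 28+7 = 35
Expected project duration μ = 35 hours. Critical path: A → E → G → I.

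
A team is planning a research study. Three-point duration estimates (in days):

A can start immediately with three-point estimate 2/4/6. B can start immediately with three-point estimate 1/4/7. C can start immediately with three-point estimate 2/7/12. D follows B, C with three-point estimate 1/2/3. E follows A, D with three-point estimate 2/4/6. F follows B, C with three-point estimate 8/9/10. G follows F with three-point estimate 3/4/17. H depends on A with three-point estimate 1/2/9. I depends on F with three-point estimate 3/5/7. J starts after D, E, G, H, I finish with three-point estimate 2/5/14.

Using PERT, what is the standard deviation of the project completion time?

te_A = (2 + 4·4 + 6)/6 = 24/6 = 4; σ²_A = ((6−2)/6)² = 0.444
te_B = (1 + 4·4 + 7)/6 = 24/6 = 4; σ²_B = ((7−1)/6)² = 1.000
te_C = (2 + 4·7 + 12)/6 = 42/6 = 7; σ²_C = ((12−2)/6)² = 2.778
te_D = (1 + 4·2 + 3)/6 = 12/6 = 2; σ²_D = ((3−1)/6)² = 0.111
te_E = (2 + 4·4 + 6)/6 = 24/6 = 4; σ²_E = ((6−2)/6)² = 0.444
te_F = (8 + 4·9 + 10)/6 = 54/6 = 9; σ²_F = ((10−8)/6)² = 0.111
te_G = (3 + 4·4 + 17)/6 = 36/6 = 6; σ²_G = ((17−3)/6)² = 5.444
te_H = (1 + 4·2 + 9)/6 = 18/6 = 3; σ²_H = ((9−1)/6)² = 1.778
te_I = (3 + 4·5 + 7)/6 = 30/6 = 5; σ²_I = ((7−3)/6)² = 0.444
te_J = (2 + 4·5 + 14)/6 = 36/6 = 6; σ²_J = ((14−2)/6)² = 4.000

Forward pass:
ES_A = 0; EF_A = 4
ES_B = 0; EF_B = 4
ES_C = 0; EF_C = 7
ES_D = max(EF_B=4, EF_C=7) = 7; EF_D = 7+2 = 9
ES_E = max(EF_A=4, EF_D=9) = 9; EF_E = 9+4 = 13
ES_F = max(EF_B=4, EF_C=7) = 7; EF_F = 7+9 = 16
ES_G = 16; EF_G = 16+6 = 22
ES_H = 4; EF_H = 4+3 = 7
ES_I = 16; EF_I = 16+5 = 21
ES_J = max(EF_D=9, EF_E=13, EF_G=22, EF_H=7, EF_I=21) = 22; EF_J = 22+6 = 28
Expected project duration μ = 28 days. Critical path: C → F → G → J.

Variance along critical path = 2.778 + 0.111 + 5.444 + 4.000 = 12.333
σ = √12.333 = 3.512 days

3.51 days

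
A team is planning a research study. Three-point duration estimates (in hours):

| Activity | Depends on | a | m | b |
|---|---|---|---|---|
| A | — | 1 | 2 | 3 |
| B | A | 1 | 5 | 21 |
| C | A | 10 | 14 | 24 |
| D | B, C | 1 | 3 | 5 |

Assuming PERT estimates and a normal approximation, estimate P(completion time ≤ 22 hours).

0.793

te_A = (1 + 4·2 + 3)/6 = 12/6 = 2; σ²_A = ((3−1)/6)² = 0.111
te_B = (1 + 4·5 + 21)/6 = 42/6 = 7; σ²_B = ((21−1)/6)² = 11.111
te_C = (10 + 4·14 + 24)/6 = 90/6 = 15; σ²_C = ((24−10)/6)² = 5.444
te_D = (1 + 4·3 + 5)/6 = 18/6 = 3; σ²_D = ((5−1)/6)² = 0.444

Forward pass:
ES_A = 0; EF_A = 2
ES_B = 2; EF_B = 2+7 = 9
ES_C = 2; EF_C = 2+15 = 17
ES_D = max(EF_B=9, EF_C=17) = 17; EF_D = 17+3 = 20
Expected project duration μ = 20 hours. Critical path: A → C → D.

Variance along critical path = 0.111 + 5.444 + 0.444 = 6.000; σ = √6.000 = 2.449 hours.
Z = (22 − 20) / 2.449 = 0.816
P(T ≤ 22) = Φ(0.816) ≈ 0.793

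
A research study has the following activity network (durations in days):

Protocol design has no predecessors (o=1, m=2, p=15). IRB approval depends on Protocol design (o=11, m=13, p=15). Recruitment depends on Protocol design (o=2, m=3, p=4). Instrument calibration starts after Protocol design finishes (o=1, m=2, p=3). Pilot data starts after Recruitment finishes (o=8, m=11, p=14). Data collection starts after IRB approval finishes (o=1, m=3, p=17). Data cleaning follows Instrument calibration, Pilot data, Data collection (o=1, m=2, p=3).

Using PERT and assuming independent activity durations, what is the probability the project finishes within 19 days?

0.084

te_Protocol design = (1 + 4·2 + 15)/6 = 24/6 = 4; σ²_Protocol design = ((15−1)/6)² = 5.444
te_IRB approval = (11 + 4·13 + 15)/6 = 78/6 = 13; σ²_IRB approval = ((15−11)/6)² = 0.444
te_Recruitment = (2 + 4·3 + 4)/6 = 18/6 = 3; σ²_Recruitment = ((4−2)/6)² = 0.111
te_Instrument calibration = (1 + 4·2 + 3)/6 = 12/6 = 2; σ²_Instrument calibration = ((3−1)/6)² = 0.111
te_Pilot data = (8 + 4·11 + 14)/6 = 66/6 = 11; σ²_Pilot data = ((14−8)/6)² = 1.000
te_Data collection = (1 + 4·3 + 17)/6 = 30/6 = 5; σ²_Data collection = ((17−1)/6)² = 7.111
te_Data cleaning = (1 + 4·2 + 3)/6 = 12/6 = 2; σ²_Data cleaning = ((3−1)/6)² = 0.111

Forward pass:
ES_Protocol design = 0; EF_Protocol design = 4
ES_IRB approval = 4; EF_IRB approval = 4+13 = 17
ES_Recruitment = 4; EF_Recruitment = 4+3 = 7
ES_Instrument calibration = 4; EF_Instrument calibration = 4+2 = 6
ES_Pilot data = 7; EF_Pilot data = 7+11 = 18
ES_Data collection = 17; EF_Data collection = 17+5 = 22
ES_Data cleaning = max(EF_Instrument calibration=6, EF_Pilot data=18, EF_Data collection=22) = 22; EF_Data cleaning = 22+2 = 24
Expected project duration μ = 24 days. Critical path: Protocol design → IRB approval → Data collection → Data cleaning.

Variance along critical path = 5.444 + 0.444 + 7.111 + 0.111 = 13.111; σ = √13.111 = 3.621 days.
Z = (19 − 24) / 3.621 = -1.381
P(T ≤ 19) = Φ(-1.381) ≈ 0.084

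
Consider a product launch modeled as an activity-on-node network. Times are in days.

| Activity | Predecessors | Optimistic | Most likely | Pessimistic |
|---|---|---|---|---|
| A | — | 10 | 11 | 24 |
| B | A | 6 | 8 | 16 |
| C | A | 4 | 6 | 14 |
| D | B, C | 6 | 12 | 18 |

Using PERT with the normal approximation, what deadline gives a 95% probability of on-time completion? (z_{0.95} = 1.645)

te_A = (10 + 4·11 + 24)/6 = 78/6 = 13; σ²_A = ((24−10)/6)² = 5.444
te_B = (6 + 4·8 + 16)/6 = 54/6 = 9; σ²_B = ((16−6)/6)² = 2.778
te_C = (4 + 4·6 + 14)/6 = 42/6 = 7; σ²_C = ((14−4)/6)² = 2.778
te_D = (6 + 4·12 + 18)/6 = 72/6 = 12; σ²_D = ((18−6)/6)² = 4.000

Forward pass:
ES_A = 0; EF_A = 13
ES_B = 13; EF_B = 13+9 = 22
ES_C = 13; EF_C = 13+7 = 20
ES_D = max(EF_B=22, EF_C=20) = 22; EF_D = 22+12 = 34
Expected project duration μ = 34 days. Critical path: A → B → D.

Variance along critical path = 5.444 + 2.778 + 4.000 = 12.222; σ = 3.496 days.
D = μ + z·σ = 34 + 1.645·3.496 = 39.8 days

39.8 days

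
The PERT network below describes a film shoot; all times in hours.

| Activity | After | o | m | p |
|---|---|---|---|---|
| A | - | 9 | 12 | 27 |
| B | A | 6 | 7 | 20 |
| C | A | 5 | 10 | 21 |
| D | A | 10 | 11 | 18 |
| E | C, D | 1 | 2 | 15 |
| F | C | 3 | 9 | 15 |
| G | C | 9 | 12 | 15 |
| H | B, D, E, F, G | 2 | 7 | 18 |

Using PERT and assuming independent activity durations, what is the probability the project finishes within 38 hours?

te_A = (9 + 4·12 + 27)/6 = 84/6 = 14; σ²_A = ((27−9)/6)² = 9.000
te_B = (6 + 4·7 + 20)/6 = 54/6 = 9; σ²_B = ((20−6)/6)² = 5.444
te_C = (5 + 4·10 + 21)/6 = 66/6 = 11; σ²_C = ((21−5)/6)² = 7.111
te_D = (10 + 4·11 + 18)/6 = 72/6 = 12; σ²_D = ((18−10)/6)² = 1.778
te_E = (1 + 4·2 + 15)/6 = 24/6 = 4; σ²_E = ((15−1)/6)² = 5.444
te_F = (3 + 4·9 + 15)/6 = 54/6 = 9; σ²_F = ((15−3)/6)² = 4.000
te_G = (9 + 4·12 + 15)/6 = 72/6 = 12; σ²_G = ((15−9)/6)² = 1.000
te_H = (2 + 4·7 + 18)/6 = 48/6 = 8; σ²_H = ((18−2)/6)² = 7.111

Forward pass:
ES_A = 0; EF_A = 14
ES_B = 14; EF_B = 14+9 = 23
ES_C = 14; EF_C = 14+11 = 25
ES_D = 14; EF_D = 14+12 = 26
ES_E = max(EF_C=25, EF_D=26) = 26; EF_E = 26+4 = 30
ES_F = 25; EF_F = 25+9 = 34
ES_G = 25; EF_G = 25+12 = 37
ES_H = max(EF_B=23, EF_D=26, EF_E=30, EF_F=34, EF_G=37) = 37; EF_H = 37+8 = 45
Expected project duration μ = 45 hours. Critical path: A → C → G → H.

Variance along critical path = 9.000 + 7.111 + 1.000 + 7.111 = 24.222; σ = √24.222 = 4.922 hours.
Z = (38 − 45) / 4.922 = -1.422
P(T ≤ 38) = Φ(-1.422) ≈ 0.077

0.077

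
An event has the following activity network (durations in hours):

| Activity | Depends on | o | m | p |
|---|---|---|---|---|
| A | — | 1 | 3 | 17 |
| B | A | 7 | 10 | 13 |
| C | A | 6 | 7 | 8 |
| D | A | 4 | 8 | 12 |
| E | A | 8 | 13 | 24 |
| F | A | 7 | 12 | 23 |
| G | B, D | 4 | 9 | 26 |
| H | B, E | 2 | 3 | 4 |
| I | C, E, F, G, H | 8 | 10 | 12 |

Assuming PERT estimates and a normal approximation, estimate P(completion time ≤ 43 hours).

0.932

te_A = (1 + 4·3 + 17)/6 = 30/6 = 5; σ²_A = ((17−1)/6)² = 7.111
te_B = (7 + 4·10 + 13)/6 = 60/6 = 10; σ²_B = ((13−7)/6)² = 1.000
te_C = (6 + 4·7 + 8)/6 = 42/6 = 7; σ²_C = ((8−6)/6)² = 0.111
te_D = (4 + 4·8 + 12)/6 = 48/6 = 8; σ²_D = ((12−4)/6)² = 1.778
te_E = (8 + 4·13 + 24)/6 = 84/6 = 14; σ²_E = ((24−8)/6)² = 7.111
te_F = (7 + 4·12 + 23)/6 = 78/6 = 13; σ²_F = ((23−7)/6)² = 7.111
te_G = (4 + 4·9 + 26)/6 = 66/6 = 11; σ²_G = ((26−4)/6)² = 13.444
te_H = (2 + 4·3 + 4)/6 = 18/6 = 3; σ²_H = ((4−2)/6)² = 0.111
te_I = (8 + 4·10 + 12)/6 = 60/6 = 10; σ²_I = ((12−8)/6)² = 0.444

Forward pass:
ES_A = 0; EF_A = 5
ES_B = 5; EF_B = 5+10 = 15
ES_C = 5; EF_C = 5+7 = 12
ES_D = 5; EF_D = 5+8 = 13
ES_E = 5; EF_E = 5+14 = 19
ES_F = 5; EF_F = 5+13 = 18
ES_G = max(EF_B=15, EF_D=13) = 15; EF_G = 15+11 = 26
ES_H = max(EF_B=15, EF_E=19) = 19; EF_H = 19+3 = 22
ES_I = max(EF_C=12, EF_E=19, EF_F=18, EF_G=26, EF_H=22) = 26; EF_I = 26+10 = 36
Expected project duration μ = 36 hours. Critical path: A → B → G → I.

Variance along critical path = 7.111 + 1.000 + 13.444 + 0.444 = 22.000; σ = √22.000 = 4.690 hours.
Z = (43 − 36) / 4.690 = 1.492
P(T ≤ 43) = Φ(1.492) ≈ 0.932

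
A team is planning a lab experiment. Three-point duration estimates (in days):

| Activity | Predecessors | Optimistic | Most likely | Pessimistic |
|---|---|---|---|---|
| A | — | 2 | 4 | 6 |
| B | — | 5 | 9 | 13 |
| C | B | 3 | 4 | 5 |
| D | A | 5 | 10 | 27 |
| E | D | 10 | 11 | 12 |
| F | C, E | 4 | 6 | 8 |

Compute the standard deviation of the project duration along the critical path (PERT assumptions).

3.80 days

te_A = (2 + 4·4 + 6)/6 = 24/6 = 4; σ²_A = ((6−2)/6)² = 0.444
te_B = (5 + 4·9 + 13)/6 = 54/6 = 9; σ²_B = ((13−5)/6)² = 1.778
te_C = (3 + 4·4 + 5)/6 = 24/6 = 4; σ²_C = ((5−3)/6)² = 0.111
te_D = (5 + 4·10 + 27)/6 = 72/6 = 12; σ²_D = ((27−5)/6)² = 13.444
te_E = (10 + 4·11 + 12)/6 = 66/6 = 11; σ²_E = ((12−10)/6)² = 0.111
te_F = (4 + 4·6 + 8)/6 = 36/6 = 6; σ²_F = ((8−4)/6)² = 0.444

Forward pass:
ES_A = 0; EF_A = 4
ES_B = 0; EF_B = 9
ES_C = 9; EF_C = 9+4 = 13
ES_D = 4; EF_D = 4+12 = 16
ES_E = 16; EF_E = 16+11 = 27
ES_F = max(EF_C=13, EF_E=27) = 27; EF_F = 27+6 = 33
Expected project duration μ = 33 days. Critical path: A → D → E → F.

Variance along critical path = 0.444 + 13.444 + 0.111 + 0.444 = 14.444
σ = √14.444 = 3.801 days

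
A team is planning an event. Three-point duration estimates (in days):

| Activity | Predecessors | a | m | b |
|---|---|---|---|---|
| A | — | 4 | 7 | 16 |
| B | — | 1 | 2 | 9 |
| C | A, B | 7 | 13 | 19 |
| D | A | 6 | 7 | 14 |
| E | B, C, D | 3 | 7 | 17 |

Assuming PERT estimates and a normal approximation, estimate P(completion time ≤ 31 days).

te_A = (4 + 4·7 + 16)/6 = 48/6 = 8; σ²_A = ((16−4)/6)² = 4.000
te_B = (1 + 4·2 + 9)/6 = 18/6 = 3; σ²_B = ((9−1)/6)² = 1.778
te_C = (7 + 4·13 + 19)/6 = 78/6 = 13; σ²_C = ((19−7)/6)² = 4.000
te_D = (6 + 4·7 + 14)/6 = 48/6 = 8; σ²_D = ((14−6)/6)² = 1.778
te_E = (3 + 4·7 + 17)/6 = 48/6 = 8; σ²_E = ((17−3)/6)² = 5.444

Forward pass:
ES_A = 0; EF_A = 8
ES_B = 0; EF_B = 3
ES_C = max(EF_A=8, EF_B=3) = 8; EF_C = 8+13 = 21
ES_D = 8; EF_D = 8+8 = 16
ES_E = max(EF_B=3, EF_C=21, EF_D=16) = 21; EF_E = 21+8 = 29
Expected project duration μ = 29 days. Critical path: A → C → E.

Variance along critical path = 4.000 + 4.000 + 5.444 = 13.444; σ = √13.444 = 3.667 days.
Z = (31 − 29) / 3.667 = 0.545
P(T ≤ 31) = Φ(0.545) ≈ 0.707

0.707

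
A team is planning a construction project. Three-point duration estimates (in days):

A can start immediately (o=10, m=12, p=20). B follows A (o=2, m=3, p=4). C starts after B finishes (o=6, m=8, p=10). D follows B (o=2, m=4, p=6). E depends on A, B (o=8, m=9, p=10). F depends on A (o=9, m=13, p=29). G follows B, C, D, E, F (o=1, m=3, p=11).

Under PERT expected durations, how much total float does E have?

te_A = (10 + 4·12 + 20)/6 = 78/6 = 13
te_B = (2 + 4·3 + 4)/6 = 18/6 = 3
te_C = (6 + 4·8 + 10)/6 = 48/6 = 8
te_D = (2 + 4·4 + 6)/6 = 24/6 = 4
te_E = (8 + 4·9 + 10)/6 = 54/6 = 9
te_F = (9 + 4·13 + 29)/6 = 90/6 = 15
te_G = (1 + 4·3 + 11)/6 = 24/6 = 4

Forward pass:
ES_A = 0; EF_A = 13
ES_B = 13; EF_B = 13+3 = 16
ES_C = 16; EF_C = 16+8 = 24
ES_D = 16; EF_D = 16+4 = 20
ES_E = max(EF_A=13, EF_B=16) = 16; EF_E = 16+9 = 25
ES_F = 13; EF_F = 13+15 = 28
ES_G = max(EF_B=16, EF_C=24, EF_D=20, EF_E=25, EF_F=28) = 28; EF_G = 28+4 = 32
Expected project duration μ = 32 days. Critical path: A → F → G.

Backward pass:
LF_G = 32; LS_G = 32−4 = 28
LF_F = LS_G = 28; LS_F = 28−15 = 13
LF_E = LS_G = 28; LS_E = 28−9 = 19
LF_D = LS_G = 28; LS_D = 28−4 = 24
LF_C = LS_G = 28; LS_C = 28−8 = 20
LF_B = min(LS_C=20, LS_D=24, LS_E=19, LS_G=28) = 19; LS_B = 19−3 = 16
LF_A = min(LS_B=16, LS_E=19, LS_F=13) = 13; LS_A = 13−13 = 0
Slack_E = LS_E − ES_E = 19 − 16 = 3

3 days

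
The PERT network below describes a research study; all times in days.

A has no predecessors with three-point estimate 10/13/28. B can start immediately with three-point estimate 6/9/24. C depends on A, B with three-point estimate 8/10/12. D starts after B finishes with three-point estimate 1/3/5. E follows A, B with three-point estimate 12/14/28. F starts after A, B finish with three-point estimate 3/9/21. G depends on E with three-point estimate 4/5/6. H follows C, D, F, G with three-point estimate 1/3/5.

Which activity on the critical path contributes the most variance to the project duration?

A

te_A = (10 + 4·13 + 28)/6 = 90/6 = 15; σ²_A = ((28−10)/6)² = 9.000
te_B = (6 + 4·9 + 24)/6 = 66/6 = 11; σ²_B = ((24−6)/6)² = 9.000
te_C = (8 + 4·10 + 12)/6 = 60/6 = 10; σ²_C = ((12−8)/6)² = 0.444
te_D = (1 + 4·3 + 5)/6 = 18/6 = 3; σ²_D = ((5−1)/6)² = 0.444
te_E = (12 + 4·14 + 28)/6 = 96/6 = 16; σ²_E = ((28−12)/6)² = 7.111
te_F = (3 + 4·9 + 21)/6 = 60/6 = 10; σ²_F = ((21−3)/6)² = 9.000
te_G = (4 + 4·5 + 6)/6 = 30/6 = 5; σ²_G = ((6−4)/6)² = 0.111
te_H = (1 + 4·3 + 5)/6 = 18/6 = 3; σ²_H = ((5−1)/6)² = 0.444

Forward pass:
ES_A = 0; EF_A = 15
ES_B = 0; EF_B = 11
ES_C = max(EF_A=15, EF_B=11) = 15; EF_C = 15+10 = 25
ES_D = 11; EF_D = 11+3 = 14
ES_E = max(EF_A=15, EF_B=11) = 15; EF_E = 15+16 = 31
ES_F = max(EF_A=15, EF_B=11) = 15; EF_F = 15+10 = 25
ES_G = 31; EF_G = 31+5 = 36
ES_H = max(EF_C=25, EF_D=14, EF_F=25, EF_G=36) = 36; EF_H = 36+3 = 39
Expected project duration μ = 39 days. Critical path: A → E → G → H.

Variances on critical path: σ²_A=9.000, σ²_E=7.111, σ²_G=0.111, σ²_H=0.444.
Largest is σ²_A = 9.000.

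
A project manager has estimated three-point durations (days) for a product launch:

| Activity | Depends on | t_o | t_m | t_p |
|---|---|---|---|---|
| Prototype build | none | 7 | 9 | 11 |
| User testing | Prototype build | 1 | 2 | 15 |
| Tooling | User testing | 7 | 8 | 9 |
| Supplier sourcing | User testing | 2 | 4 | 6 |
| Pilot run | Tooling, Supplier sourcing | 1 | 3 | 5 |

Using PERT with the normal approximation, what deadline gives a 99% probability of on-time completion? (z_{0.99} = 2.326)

te_Prototype build = (7 + 4·9 + 11)/6 = 54/6 = 9; σ²_Prototype build = ((11−7)/6)² = 0.444
te_User testing = (1 + 4·2 + 15)/6 = 24/6 = 4; σ²_User testing = ((15−1)/6)² = 5.444
te_Tooling = (7 + 4·8 + 9)/6 = 48/6 = 8; σ²_Tooling = ((9−7)/6)² = 0.111
te_Supplier sourcing = (2 + 4·4 + 6)/6 = 24/6 = 4; σ²_Supplier sourcing = ((6−2)/6)² = 0.444
te_Pilot run = (1 + 4·3 + 5)/6 = 18/6 = 3; σ²_Pilot run = ((5−1)/6)² = 0.444

Forward pass:
ES_Prototype build = 0; EF_Prototype build = 9
ES_User testing = 9; EF_User testing = 9+4 = 13
ES_Tooling = 13; EF_Tooling = 13+8 = 21
ES_Supplier sourcing = 13; EF_Supplier sourcing = 13+4 = 17
ES_Pilot run = max(EF_Tooling=21, EF_Supplier sourcing=17) = 21; EF_Pilot run = 21+3 = 24
Expected project duration μ = 24 days. Critical path: Prototype build → User testing → Tooling → Pilot run.

Variance along critical path = 0.444 + 5.444 + 0.111 + 0.444 = 6.444; σ = 2.539 days.
D = μ + z·σ = 24 + 2.326·2.539 = 29.9 days

29.9 days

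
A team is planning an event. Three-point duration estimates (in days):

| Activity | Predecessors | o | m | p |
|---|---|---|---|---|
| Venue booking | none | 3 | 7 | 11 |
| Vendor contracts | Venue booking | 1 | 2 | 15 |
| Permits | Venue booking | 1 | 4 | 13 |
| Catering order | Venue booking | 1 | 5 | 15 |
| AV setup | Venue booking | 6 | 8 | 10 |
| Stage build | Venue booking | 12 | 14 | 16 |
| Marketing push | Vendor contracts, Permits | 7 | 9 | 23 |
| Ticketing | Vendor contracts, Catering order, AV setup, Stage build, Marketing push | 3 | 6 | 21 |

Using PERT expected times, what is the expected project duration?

31 days

te_Venue booking = (3 + 4·7 + 11)/6 = 42/6 = 7
te_Vendor contracts = (1 + 4·2 + 15)/6 = 24/6 = 4
te_Permits = (1 + 4·4 + 13)/6 = 30/6 = 5
te_Catering order = (1 + 4·5 + 15)/6 = 36/6 = 6
te_AV setup = (6 + 4·8 + 10)/6 = 48/6 = 8
te_Stage build = (12 + 4·14 + 16)/6 = 84/6 = 14
te_Marketing push = (7 + 4·9 + 23)/6 = 66/6 = 11
te_Ticketing = (3 + 4·6 + 21)/6 = 48/6 = 8

Forward pass:
ES_Venue booking = 0; EF_Venue booking = 7
ES_Vendor contracts = 7; EF_Vendor contracts = 7+4 = 11
ES_Permits = 7; EF_Permits = 7+5 = 12
ES_Catering order = 7; EF_Catering order = 7+6 = 13
ES_AV setup = 7; EF_AV setup = 7+8 = 15
ES_Stage build = 7; EF_Stage build = 7+14 = 21
ES_Marketing push = max(EF_Vendor contracts=11, EF_Permits=12) = 12; EF_Marketing push = 12+11 = 23
ES_Ticketing = max(EF_Vendor contracts=11, EF_Catering order=13, EF_AV setup=15, EF_Stage build=21, EF_Marketing push=23) = 23; EF_Ticketing = 23+8 = 31
Expected project duration μ = 31 days. Critical path: Venue booking → Permits → Marketing push → Ticketing.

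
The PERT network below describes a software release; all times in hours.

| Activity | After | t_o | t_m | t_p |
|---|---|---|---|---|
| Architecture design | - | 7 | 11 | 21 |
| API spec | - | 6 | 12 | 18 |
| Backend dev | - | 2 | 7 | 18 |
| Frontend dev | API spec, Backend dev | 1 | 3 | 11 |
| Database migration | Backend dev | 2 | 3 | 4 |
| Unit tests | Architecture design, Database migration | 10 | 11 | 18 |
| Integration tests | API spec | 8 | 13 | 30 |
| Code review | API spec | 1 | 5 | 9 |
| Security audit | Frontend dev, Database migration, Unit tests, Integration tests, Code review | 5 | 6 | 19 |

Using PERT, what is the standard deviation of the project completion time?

te_Architecture design = (7 + 4·11 + 21)/6 = 72/6 = 12; σ²_Architecture design = ((21−7)/6)² = 5.444
te_API spec = (6 + 4·12 + 18)/6 = 72/6 = 12; σ²_API spec = ((18−6)/6)² = 4.000
te_Backend dev = (2 + 4·7 + 18)/6 = 48/6 = 8; σ²_Backend dev = ((18−2)/6)² = 7.111
te_Frontend dev = (1 + 4·3 + 11)/6 = 24/6 = 4; σ²_Frontend dev = ((11−1)/6)² = 2.778
te_Database migration = (2 + 4·3 + 4)/6 = 18/6 = 3; σ²_Database migration = ((4−2)/6)² = 0.111
te_Unit tests = (10 + 4·11 + 18)/6 = 72/6 = 12; σ²_Unit tests = ((18−10)/6)² = 1.778
te_Integration tests = (8 + 4·13 + 30)/6 = 90/6 = 15; σ²_Integration tests = ((30−8)/6)² = 13.444
te_Code review = (1 + 4·5 + 9)/6 = 30/6 = 5; σ²_Code review = ((9−1)/6)² = 1.778
te_Security audit = (5 + 4·6 + 19)/6 = 48/6 = 8; σ²_Security audit = ((19−5)/6)² = 5.444

Forward pass:
ES_Architecture design = 0; EF_Architecture design = 12
ES_API spec = 0; EF_API spec = 12
ES_Backend dev = 0; EF_Backend dev = 8
ES_Frontend dev = max(EF_API spec=12, EF_Backend dev=8) = 12; EF_Frontend dev = 12+4 = 16
ES_Database migration = 8; EF_Database migration = 8+3 = 11
ES_Unit tests = max(EF_Architecture design=12, EF_Database migration=11) = 12; EF_Unit tests = 12+12 = 24
ES_Integration tests = 12; EF_Integration tests = 12+15 = 27
ES_Code review = 12; EF_Code review = 12+5 = 17
ES_Security audit = max(EF_Frontend dev=16, EF_Database migration=11, EF_Unit tests=24, EF_Integration tests=27, EF_Code review=17) = 27; EF_Security audit = 27+8 = 35
Expected project duration μ = 35 hours. Critical path: API spec → Integration tests → Security audit.

Variance along critical path = 4.000 + 13.444 + 5.444 = 22.889
σ = √22.889 = 4.784 hours

4.78 hours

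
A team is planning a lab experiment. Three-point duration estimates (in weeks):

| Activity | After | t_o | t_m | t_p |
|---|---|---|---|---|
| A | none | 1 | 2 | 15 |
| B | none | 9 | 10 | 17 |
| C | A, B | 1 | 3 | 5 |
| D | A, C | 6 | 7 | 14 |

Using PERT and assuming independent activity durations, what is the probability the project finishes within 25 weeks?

0.933

te_A = (1 + 4·2 + 15)/6 = 24/6 = 4; σ²_A = ((15−1)/6)² = 5.444
te_B = (9 + 4·10 + 17)/6 = 66/6 = 11; σ²_B = ((17−9)/6)² = 1.778
te_C = (1 + 4·3 + 5)/6 = 18/6 = 3; σ²_C = ((5−1)/6)² = 0.444
te_D = (6 + 4·7 + 14)/6 = 48/6 = 8; σ²_D = ((14−6)/6)² = 1.778

Forward pass:
ES_A = 0; EF_A = 4
ES_B = 0; EF_B = 11
ES_C = max(EF_A=4, EF_B=11) = 11; EF_C = 11+3 = 14
ES_D = max(EF_A=4, EF_C=14) = 14; EF_D = 14+8 = 22
Expected project duration μ = 22 weeks. Critical path: B → C → D.

Variance along critical path = 1.778 + 0.444 + 1.778 = 4.000; σ = √4.000 = 2.000 weeks.
Z = (25 − 22) / 2.000 = 1.500
P(T ≤ 25) = Φ(1.500) ≈ 0.933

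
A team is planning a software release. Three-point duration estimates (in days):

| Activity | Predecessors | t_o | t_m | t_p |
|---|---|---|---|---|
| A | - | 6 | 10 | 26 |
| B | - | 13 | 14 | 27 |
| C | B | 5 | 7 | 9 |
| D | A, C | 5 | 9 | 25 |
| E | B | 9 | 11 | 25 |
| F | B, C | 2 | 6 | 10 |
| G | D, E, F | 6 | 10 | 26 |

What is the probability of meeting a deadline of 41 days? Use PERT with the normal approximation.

0.173

te_A = (6 + 4·10 + 26)/6 = 72/6 = 12; σ²_A = ((26−6)/6)² = 11.111
te_B = (13 + 4·14 + 27)/6 = 96/6 = 16; σ²_B = ((27−13)/6)² = 5.444
te_C = (5 + 4·7 + 9)/6 = 42/6 = 7; σ²_C = ((9−5)/6)² = 0.444
te_D = (5 + 4·9 + 25)/6 = 66/6 = 11; σ²_D = ((25−5)/6)² = 11.111
te_E = (9 + 4·11 + 25)/6 = 78/6 = 13; σ²_E = ((25−9)/6)² = 7.111
te_F = (2 + 4·6 + 10)/6 = 36/6 = 6; σ²_F = ((10−2)/6)² = 1.778
te_G = (6 + 4·10 + 26)/6 = 72/6 = 12; σ²_G = ((26−6)/6)² = 11.111

Forward pass:
ES_A = 0; EF_A = 12
ES_B = 0; EF_B = 16
ES_C = 16; EF_C = 16+7 = 23
ES_D = max(EF_A=12, EF_C=23) = 23; EF_D = 23+11 = 34
ES_E = 16; EF_E = 16+13 = 29
ES_F = max(EF_B=16, EF_C=23) = 23; EF_F = 23+6 = 29
ES_G = max(EF_D=34, EF_E=29, EF_F=29) = 34; EF_G = 34+12 = 46
Expected project duration μ = 46 days. Critical path: B → C → D → G.

Variance along critical path = 5.444 + 0.444 + 11.111 + 11.111 = 28.111; σ = √28.111 = 5.302 days.
Z = (41 − 46) / 5.302 = -0.943
P(T ≤ 41) = Φ(-0.943) ≈ 0.173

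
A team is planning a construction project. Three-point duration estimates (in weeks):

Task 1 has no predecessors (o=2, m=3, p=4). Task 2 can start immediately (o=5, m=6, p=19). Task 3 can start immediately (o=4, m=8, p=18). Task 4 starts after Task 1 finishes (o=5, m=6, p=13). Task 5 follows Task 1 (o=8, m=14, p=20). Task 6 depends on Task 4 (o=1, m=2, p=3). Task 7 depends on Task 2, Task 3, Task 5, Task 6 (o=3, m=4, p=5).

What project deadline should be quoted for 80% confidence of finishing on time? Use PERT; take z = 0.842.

22.7 weeks

te_Task 1 = (2 + 4·3 + 4)/6 = 18/6 = 3; σ²_Task 1 = ((4−2)/6)² = 0.111
te_Task 2 = (5 + 4·6 + 19)/6 = 48/6 = 8; σ²_Task 2 = ((19−5)/6)² = 5.444
te_Task 3 = (4 + 4·8 + 18)/6 = 54/6 = 9; σ²_Task 3 = ((18−4)/6)² = 5.444
te_Task 4 = (5 + 4·6 + 13)/6 = 42/6 = 7; σ²_Task 4 = ((13−5)/6)² = 1.778
te_Task 5 = (8 + 4·14 + 20)/6 = 84/6 = 14; σ²_Task 5 = ((20−8)/6)² = 4.000
te_Task 6 = (1 + 4·2 + 3)/6 = 12/6 = 2; σ²_Task 6 = ((3−1)/6)² = 0.111
te_Task 7 = (3 + 4·4 + 5)/6 = 24/6 = 4; σ²_Task 7 = ((5−3)/6)² = 0.111

Forward pass:
ES_Task 1 = 0; EF_Task 1 = 3
ES_Task 2 = 0; EF_Task 2 = 8
ES_Task 3 = 0; EF_Task 3 = 9
ES_Task 4 = 3; EF_Task 4 = 3+7 = 10
ES_Task 5 = 3; EF_Task 5 = 3+14 = 17
ES_Task 6 = 10; EF_Task 6 = 10+2 = 12
ES_Task 7 = max(EF_Task 2=8, EF_Task 3=9, EF_Task 5=17, EF_Task 6=12) = 17; EF_Task 7 = 17+4 = 21
Expected project duration μ = 21 weeks. Critical path: Task 1 → Task 5 → Task 7.

Variance along critical path = 0.111 + 4.000 + 0.111 = 4.222; σ = 2.055 weeks.
D = μ + z·σ = 21 + 0.842·2.055 = 22.7 weeks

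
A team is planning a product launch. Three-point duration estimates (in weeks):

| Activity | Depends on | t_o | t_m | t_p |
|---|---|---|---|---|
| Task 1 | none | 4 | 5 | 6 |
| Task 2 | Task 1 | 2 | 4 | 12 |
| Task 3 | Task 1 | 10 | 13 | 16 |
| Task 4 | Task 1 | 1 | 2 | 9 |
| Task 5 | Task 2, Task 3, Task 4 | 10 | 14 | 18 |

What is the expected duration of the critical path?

32 weeks

te_Task 1 = (4 + 4·5 + 6)/6 = 30/6 = 5
te_Task 2 = (2 + 4·4 + 12)/6 = 30/6 = 5
te_Task 3 = (10 + 4·13 + 16)/6 = 78/6 = 13
te_Task 4 = (1 + 4·2 + 9)/6 = 18/6 = 3
te_Task 5 = (10 + 4·14 + 18)/6 = 84/6 = 14

Forward pass:
ES_Task 1 = 0; EF_Task 1 = 5
ES_Task 2 = 5; EF_Task 2 = 5+5 = 10
ES_Task 3 = 5; EF_Task 3 = 5+13 = 18
ES_Task 4 = 5; EF_Task 4 = 5+3 = 8
ES_Task 5 = max(EF_Task 2=10, EF_Task 3=18, EF_Task 4=8) = 18; EF_Task 5 = 18+14 = 32
Expected project duration μ = 32 weeks. Critical path: Task 1 → Task 3 → Task 5.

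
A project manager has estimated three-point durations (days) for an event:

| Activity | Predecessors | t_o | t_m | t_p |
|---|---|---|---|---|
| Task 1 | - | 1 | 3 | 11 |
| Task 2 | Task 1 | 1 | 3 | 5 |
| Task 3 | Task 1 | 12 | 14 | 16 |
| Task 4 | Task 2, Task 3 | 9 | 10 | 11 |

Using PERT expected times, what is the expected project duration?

te_Task 1 = (1 + 4·3 + 11)/6 = 24/6 = 4
te_Task 2 = (1 + 4·3 + 5)/6 = 18/6 = 3
te_Task 3 = (12 + 4·14 + 16)/6 = 84/6 = 14
te_Task 4 = (9 + 4·10 + 11)/6 = 60/6 = 10

Forward pass:
ES_Task 1 = 0; EF_Task 1 = 4
ES_Task 2 = 4; EF_Task 2 = 4+3 = 7
ES_Task 3 = 4; EF_Task 3 = 4+14 = 18
ES_Task 4 = max(EF_Task 2=7, EF_Task 3=18) = 18; EF_Task 4 = 18+10 = 28
Expected project duration μ = 28 days. Critical path: Task 1 → Task 3 → Task 4.

28 days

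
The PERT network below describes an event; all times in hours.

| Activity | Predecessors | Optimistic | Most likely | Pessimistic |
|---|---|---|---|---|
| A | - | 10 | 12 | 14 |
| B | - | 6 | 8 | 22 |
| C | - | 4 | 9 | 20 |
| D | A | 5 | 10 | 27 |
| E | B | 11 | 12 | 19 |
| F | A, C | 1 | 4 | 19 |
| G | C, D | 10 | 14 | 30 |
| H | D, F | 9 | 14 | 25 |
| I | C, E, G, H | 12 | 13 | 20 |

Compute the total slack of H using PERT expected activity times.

1 hours

te_A = (10 + 4·12 + 14)/6 = 72/6 = 12
te_B = (6 + 4·8 + 22)/6 = 60/6 = 10
te_C = (4 + 4·9 + 20)/6 = 60/6 = 10
te_D = (5 + 4·10 + 27)/6 = 72/6 = 12
te_E = (11 + 4·12 + 19)/6 = 78/6 = 13
te_F = (1 + 4·4 + 19)/6 = 36/6 = 6
te_G = (10 + 4·14 + 30)/6 = 96/6 = 16
te_H = (9 + 4·14 + 25)/6 = 90/6 = 15
te_I = (12 + 4·13 + 20)/6 = 84/6 = 14

Forward pass:
ES_A = 0; EF_A = 12
ES_B = 0; EF_B = 10
ES_C = 0; EF_C = 10
ES_D = 12; EF_D = 12+12 = 24
ES_E = 10; EF_E = 10+13 = 23
ES_F = max(EF_A=12, EF_C=10) = 12; EF_F = 12+6 = 18
ES_G = max(EF_C=10, EF_D=24) = 24; EF_G = 24+16 = 40
ES_H = max(EF_D=24, EF_F=18) = 24; EF_H = 24+15 = 39
ES_I = max(EF_C=10, EF_E=23, EF_G=40, EF_H=39) = 40; EF_I = 40+14 = 54
Expected project duration μ = 54 hours. Critical path: A → D → G → I.

Backward pass:
LF_I = 54; LS_I = 54−14 = 40
LF_H = LS_I = 40; LS_H = 40−15 = 25
LF_G = LS_I = 40; LS_G = 40−16 = 24
LF_F = LS_H = 25; LS_F = 25−6 = 19
LF_E = LS_I = 40; LS_E = 40−13 = 27
LF_D = min(LS_G=24, LS_H=25) = 24; LS_D = 24−12 = 12
LF_C = min(LS_F=19, LS_G=24, LS_I=40) = 19; LS_C = 19−10 = 9
LF_B = LS_E = 27; LS_B = 27−10 = 17
LF_A = min(LS_D=12, LS_F=19) = 12; LS_A = 12−12 = 0
Slack_H = LS_H − ES_H = 25 − 24 = 1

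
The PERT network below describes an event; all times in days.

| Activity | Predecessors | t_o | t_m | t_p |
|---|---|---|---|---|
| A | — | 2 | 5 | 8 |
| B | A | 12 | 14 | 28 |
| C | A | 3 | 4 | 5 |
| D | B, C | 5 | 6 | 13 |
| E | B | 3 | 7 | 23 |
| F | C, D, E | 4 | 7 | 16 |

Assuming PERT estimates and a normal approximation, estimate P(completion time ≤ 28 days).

te_A = (2 + 4·5 + 8)/6 = 30/6 = 5; σ²_A = ((8−2)/6)² = 1.000
te_B = (12 + 4·14 + 28)/6 = 96/6 = 16; σ²_B = ((28−12)/6)² = 7.111
te_C = (3 + 4·4 + 5)/6 = 24/6 = 4; σ²_C = ((5−3)/6)² = 0.111
te_D = (5 + 4·6 + 13)/6 = 42/6 = 7; σ²_D = ((13−5)/6)² = 1.778
te_E = (3 + 4·7 + 23)/6 = 54/6 = 9; σ²_E = ((23−3)/6)² = 11.111
te_F = (4 + 4·7 + 16)/6 = 48/6 = 8; σ²_F = ((16−4)/6)² = 4.000

Forward pass:
ES_A = 0; EF_A = 5
ES_B = 5; EF_B = 5+16 = 21
ES_C = 5; EF_C = 5+4 = 9
ES_D = max(EF_B=21, EF_C=9) = 21; EF_D = 21+7 = 28
ES_E = 21; EF_E = 21+9 = 30
ES_F = max(EF_C=9, EF_D=28, EF_E=30) = 30; EF_F = 30+8 = 38
Expected project duration μ = 38 days. Critical path: A → B → E → F.

Variance along critical path = 1.000 + 7.111 + 11.111 + 4.000 = 23.222; σ = √23.222 = 4.819 days.
Z = (28 − 38) / 4.819 = -2.075
P(T ≤ 28) = Φ(-2.075) ≈ 0.019

0.019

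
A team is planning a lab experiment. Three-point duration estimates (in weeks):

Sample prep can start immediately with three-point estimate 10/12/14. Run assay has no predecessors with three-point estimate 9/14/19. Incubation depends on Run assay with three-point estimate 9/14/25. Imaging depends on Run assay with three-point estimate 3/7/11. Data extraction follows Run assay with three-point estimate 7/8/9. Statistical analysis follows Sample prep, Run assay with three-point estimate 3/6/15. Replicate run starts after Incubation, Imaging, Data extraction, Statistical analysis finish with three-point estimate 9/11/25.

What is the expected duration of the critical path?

te_Sample prep = (10 + 4·12 + 14)/6 = 72/6 = 12
te_Run assay = (9 + 4·14 + 19)/6 = 84/6 = 14
te_Incubation = (9 + 4·14 + 25)/6 = 90/6 = 15
te_Imaging = (3 + 4·7 + 11)/6 = 42/6 = 7
te_Data extraction = (7 + 4·8 + 9)/6 = 48/6 = 8
te_Statistical analysis = (3 + 4·6 + 15)/6 = 42/6 = 7
te_Replicate run = (9 + 4·11 + 25)/6 = 78/6 = 13

Forward pass:
ES_Sample prep = 0; EF_Sample prep = 12
ES_Run assay = 0; EF_Run assay = 14
ES_Incubation = 14; EF_Incubation = 14+15 = 29
ES_Imaging = 14; EF_Imaging = 14+7 = 21
ES_Data extraction = 14; EF_Data extraction = 14+8 = 22
ES_Statistical analysis = max(EF_Sample prep=12, EF_Run assay=14) = 14; EF_Statistical analysis = 14+7 = 21
ES_Replicate run = max(EF_Incubation=29, EF_Imaging=21, EF_Data extraction=22, EF_Statistical analysis=21) = 29; EF_Replicate run = 29+13 = 42
Expected project duration μ = 42 weeks. Critical path: Run assay → Incubation → Replicate run.

42 weeks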